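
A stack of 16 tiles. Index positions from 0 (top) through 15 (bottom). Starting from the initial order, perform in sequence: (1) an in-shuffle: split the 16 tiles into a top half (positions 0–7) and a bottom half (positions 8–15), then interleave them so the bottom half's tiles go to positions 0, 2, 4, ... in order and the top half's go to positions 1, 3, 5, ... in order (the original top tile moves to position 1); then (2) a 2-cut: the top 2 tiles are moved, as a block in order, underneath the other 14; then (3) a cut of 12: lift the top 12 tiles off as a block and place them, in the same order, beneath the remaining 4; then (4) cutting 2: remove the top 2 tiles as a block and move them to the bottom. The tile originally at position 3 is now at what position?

7

Track the tile from position 3 forward through each operation:
  after op 1 (in-shuffle): 3 → 7
  after op 2 (cut 2): 7 → 5
  after op 3 (cut 12): 5 → 9
  after op 4 (cut 2): 9 → 7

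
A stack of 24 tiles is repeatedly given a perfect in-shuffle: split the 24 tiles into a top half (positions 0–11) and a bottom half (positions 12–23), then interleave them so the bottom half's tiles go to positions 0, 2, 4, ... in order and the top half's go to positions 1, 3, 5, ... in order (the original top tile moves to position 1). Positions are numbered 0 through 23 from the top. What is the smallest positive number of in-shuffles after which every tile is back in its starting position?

20

The in-shuffle permutes the 24 positions with cycle lengths [4, 20].
Every tile is home exactly when every cycle has completed a whole number of laps, i.e. after lcm(4, 20) = 20 in-shuffles.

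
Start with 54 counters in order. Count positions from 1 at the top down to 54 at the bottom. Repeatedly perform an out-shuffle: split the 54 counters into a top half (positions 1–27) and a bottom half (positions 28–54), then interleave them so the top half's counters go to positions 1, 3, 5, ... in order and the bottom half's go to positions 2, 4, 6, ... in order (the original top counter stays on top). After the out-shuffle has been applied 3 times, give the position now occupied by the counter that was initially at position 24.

26

Track the counter's position through each out-shuffle:
24 → 47 → 40 → 26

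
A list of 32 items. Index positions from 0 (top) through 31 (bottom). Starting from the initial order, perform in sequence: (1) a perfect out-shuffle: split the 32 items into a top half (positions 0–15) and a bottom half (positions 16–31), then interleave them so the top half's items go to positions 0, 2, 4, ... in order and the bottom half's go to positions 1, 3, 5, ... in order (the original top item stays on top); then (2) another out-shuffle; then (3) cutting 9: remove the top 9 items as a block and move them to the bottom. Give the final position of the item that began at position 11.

Track the item from position 11 forward through each operation:
  after op 1 (out-shuffle): 11 → 22
  after op 2 (out-shuffle): 22 → 13
  after op 3 (cut 9): 13 → 4

4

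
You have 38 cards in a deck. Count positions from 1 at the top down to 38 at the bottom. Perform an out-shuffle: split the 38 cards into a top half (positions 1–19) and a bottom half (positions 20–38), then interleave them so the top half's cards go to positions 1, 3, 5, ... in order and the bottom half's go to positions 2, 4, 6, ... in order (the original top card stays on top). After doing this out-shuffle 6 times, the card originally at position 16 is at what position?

36

Track the card's position through each out-shuffle:
16 → 31 → 24 → 10 → 19 → 37 → 36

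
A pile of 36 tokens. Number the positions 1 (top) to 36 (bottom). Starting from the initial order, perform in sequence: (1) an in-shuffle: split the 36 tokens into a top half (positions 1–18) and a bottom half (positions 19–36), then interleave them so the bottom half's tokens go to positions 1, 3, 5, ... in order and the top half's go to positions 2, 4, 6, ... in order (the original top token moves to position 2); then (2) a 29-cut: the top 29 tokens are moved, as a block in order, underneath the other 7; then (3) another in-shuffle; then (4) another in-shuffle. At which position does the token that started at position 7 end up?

10

Track the token from position 7 forward through each operation:
  after op 1 (in-shuffle): 7 → 14
  after op 2 (cut 29): 14 → 21
  after op 3 (in-shuffle): 21 → 5
  after op 4 (in-shuffle): 5 → 10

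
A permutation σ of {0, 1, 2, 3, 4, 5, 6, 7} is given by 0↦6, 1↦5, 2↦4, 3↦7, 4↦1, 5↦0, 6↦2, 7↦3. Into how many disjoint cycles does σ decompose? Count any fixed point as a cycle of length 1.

2

Cycle decomposition: (0 6 2 4 1 5) (3 7).
2 cycles.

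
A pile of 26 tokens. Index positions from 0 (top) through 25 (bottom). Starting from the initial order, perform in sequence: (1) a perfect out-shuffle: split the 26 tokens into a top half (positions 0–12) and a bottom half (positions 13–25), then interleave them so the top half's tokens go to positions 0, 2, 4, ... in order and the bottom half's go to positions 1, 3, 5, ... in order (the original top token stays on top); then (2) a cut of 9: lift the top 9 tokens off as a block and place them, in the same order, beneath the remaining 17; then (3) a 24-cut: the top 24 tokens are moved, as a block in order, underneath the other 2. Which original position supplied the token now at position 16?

24

Undo the operations in reverse order, starting from position 16:
  undo op 3 (cut 24): 16 ← 14
  undo op 2 (cut 9): 14 ← 23
  undo op 1 (out-shuffle, from bottom half): 23 ← 24
So the token at position 16 came from original position 24.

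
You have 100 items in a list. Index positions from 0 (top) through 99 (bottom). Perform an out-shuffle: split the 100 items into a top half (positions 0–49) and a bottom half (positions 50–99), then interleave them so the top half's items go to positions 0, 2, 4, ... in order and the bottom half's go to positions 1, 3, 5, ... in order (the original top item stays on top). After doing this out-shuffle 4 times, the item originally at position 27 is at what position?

36

Track the item's position through each out-shuffle:
27 → 54 → 9 → 18 → 36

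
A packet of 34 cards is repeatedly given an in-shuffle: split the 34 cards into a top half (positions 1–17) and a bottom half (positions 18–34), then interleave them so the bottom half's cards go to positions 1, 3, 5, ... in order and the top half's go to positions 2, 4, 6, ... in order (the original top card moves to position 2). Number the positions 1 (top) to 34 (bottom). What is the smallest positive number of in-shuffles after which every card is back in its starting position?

The in-shuffle permutes the 34 positions with cycle lengths [3, 3, 4, 12, 12].
Every card is home exactly when every cycle has completed a whole number of laps, i.e. after lcm(3, 4, 12) = 12 in-shuffles.

12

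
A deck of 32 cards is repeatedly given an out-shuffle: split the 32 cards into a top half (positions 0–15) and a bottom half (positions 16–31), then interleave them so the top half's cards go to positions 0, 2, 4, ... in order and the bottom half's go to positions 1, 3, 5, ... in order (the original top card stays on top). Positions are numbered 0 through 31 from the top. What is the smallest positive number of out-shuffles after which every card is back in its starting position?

The out-shuffle permutes the 32 positions with cycle lengths [1, 1, 5, 5, 5, 5, 5, 5].
Every card is home exactly when every cycle has completed a whole number of laps, i.e. after lcm(1, 5) = 5 out-shuffles.

5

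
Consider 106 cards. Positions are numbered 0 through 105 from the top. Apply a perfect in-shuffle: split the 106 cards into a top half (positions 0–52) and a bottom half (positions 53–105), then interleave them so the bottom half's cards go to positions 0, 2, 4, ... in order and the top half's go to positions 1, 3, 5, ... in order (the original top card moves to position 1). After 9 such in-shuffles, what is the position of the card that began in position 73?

9

Track the card's position through each in-shuffle:
73 → 40 → 81 → 56 → 6 → 13 → 27 → 55 → 4 → 9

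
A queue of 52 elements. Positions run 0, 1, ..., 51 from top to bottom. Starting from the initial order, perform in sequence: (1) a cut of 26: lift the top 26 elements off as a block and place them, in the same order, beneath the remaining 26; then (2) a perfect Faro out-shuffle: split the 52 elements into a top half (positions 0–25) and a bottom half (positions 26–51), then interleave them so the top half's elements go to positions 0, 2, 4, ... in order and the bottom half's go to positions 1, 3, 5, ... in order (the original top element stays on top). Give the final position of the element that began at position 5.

Track the element from position 5 forward through each operation:
  after op 1 (cut 26): 5 → 31
  after op 2 (out-shuffle): 31 → 11

11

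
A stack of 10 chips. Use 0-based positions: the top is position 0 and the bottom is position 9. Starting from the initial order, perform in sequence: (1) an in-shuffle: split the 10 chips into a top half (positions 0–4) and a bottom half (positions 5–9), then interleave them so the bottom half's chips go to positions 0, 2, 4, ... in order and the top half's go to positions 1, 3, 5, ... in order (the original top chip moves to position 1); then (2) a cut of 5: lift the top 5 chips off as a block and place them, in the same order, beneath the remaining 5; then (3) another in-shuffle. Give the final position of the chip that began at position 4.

9

Track the chip from position 4 forward through each operation:
  after op 1 (in-shuffle): 4 → 9
  after op 2 (cut 5): 9 → 4
  after op 3 (in-shuffle): 4 → 9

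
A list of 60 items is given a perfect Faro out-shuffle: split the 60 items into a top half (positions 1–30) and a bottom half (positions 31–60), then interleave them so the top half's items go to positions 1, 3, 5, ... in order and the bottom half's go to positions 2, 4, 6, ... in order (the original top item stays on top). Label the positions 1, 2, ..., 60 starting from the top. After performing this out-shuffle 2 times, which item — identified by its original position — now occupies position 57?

Work backwards from position 57, undoing one out-shuffle at a time:
57 ← 29 ← 15
So the item now at position 57 started at position 15.

15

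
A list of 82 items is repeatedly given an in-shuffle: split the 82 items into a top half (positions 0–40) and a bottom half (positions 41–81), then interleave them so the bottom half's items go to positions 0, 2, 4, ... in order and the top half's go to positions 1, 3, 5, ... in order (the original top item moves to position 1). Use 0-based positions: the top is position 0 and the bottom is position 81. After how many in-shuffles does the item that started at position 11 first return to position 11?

Follow position 11 under repeated in-shuffles:
11 → 23 → 47 → 12 → 25 → 51 → 20 → 41 → ... → 11 (length 82)
It first returns after 82 in-shuffles.

82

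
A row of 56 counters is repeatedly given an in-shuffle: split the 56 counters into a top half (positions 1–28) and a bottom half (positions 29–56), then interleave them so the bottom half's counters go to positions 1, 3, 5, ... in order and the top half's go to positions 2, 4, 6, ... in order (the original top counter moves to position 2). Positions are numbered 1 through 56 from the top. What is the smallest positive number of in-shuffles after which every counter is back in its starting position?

18

The in-shuffle permutes the 56 positions with cycle lengths [2, 18, 18, 18].
Every counter is home exactly when every cycle has completed a whole number of laps, i.e. after lcm(2, 18) = 18 in-shuffles.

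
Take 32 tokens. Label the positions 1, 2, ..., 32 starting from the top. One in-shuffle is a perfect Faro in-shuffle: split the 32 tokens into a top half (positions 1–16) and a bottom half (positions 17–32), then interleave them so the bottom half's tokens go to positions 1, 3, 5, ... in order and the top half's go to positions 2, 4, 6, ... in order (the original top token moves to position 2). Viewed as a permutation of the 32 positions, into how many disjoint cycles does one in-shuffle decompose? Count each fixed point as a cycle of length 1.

4

Trace each unvisited position around until it returns:
(1 2 4 8 16 32 31 29 25 17) (3 6 12 24 15 30 27 21 9 18) (5 10 20 7 14 28 23 13 26 19) (11 22)
4 cycles in total.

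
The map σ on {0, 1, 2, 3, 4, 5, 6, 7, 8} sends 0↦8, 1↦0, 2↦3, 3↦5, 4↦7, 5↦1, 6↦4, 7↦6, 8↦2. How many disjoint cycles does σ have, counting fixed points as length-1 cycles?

Cycle decomposition: (0 8 2 3 5 1) (4 7 6).
2 cycles.

2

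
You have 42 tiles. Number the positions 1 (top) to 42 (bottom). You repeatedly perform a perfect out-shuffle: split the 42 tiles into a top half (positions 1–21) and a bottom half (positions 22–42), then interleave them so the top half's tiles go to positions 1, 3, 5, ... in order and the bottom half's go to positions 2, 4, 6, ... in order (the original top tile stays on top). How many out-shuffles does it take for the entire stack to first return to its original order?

The out-shuffle permutes the 42 positions with cycle lengths [1, 1, 20, 20].
Every tile is home exactly when every cycle has completed a whole number of laps, i.e. after lcm(1, 20) = 20 out-shuffles.

20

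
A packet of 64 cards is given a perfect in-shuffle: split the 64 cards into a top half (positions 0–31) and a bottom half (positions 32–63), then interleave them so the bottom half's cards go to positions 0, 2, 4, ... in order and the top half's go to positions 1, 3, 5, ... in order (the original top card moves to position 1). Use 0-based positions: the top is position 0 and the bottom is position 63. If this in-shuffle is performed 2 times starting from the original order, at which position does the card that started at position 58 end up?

40

Track the card's position through each in-shuffle:
58 → 52 → 40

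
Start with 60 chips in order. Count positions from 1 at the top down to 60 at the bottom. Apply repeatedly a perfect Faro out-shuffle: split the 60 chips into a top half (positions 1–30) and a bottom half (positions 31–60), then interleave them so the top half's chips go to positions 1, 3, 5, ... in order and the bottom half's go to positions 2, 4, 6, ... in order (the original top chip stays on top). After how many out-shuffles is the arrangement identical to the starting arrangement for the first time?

The out-shuffle permutes the 60 positions with cycle lengths [1, 1, 58].
Every chip is home exactly when every cycle has completed a whole number of laps, i.e. after lcm(1, 58) = 58 out-shuffles.

58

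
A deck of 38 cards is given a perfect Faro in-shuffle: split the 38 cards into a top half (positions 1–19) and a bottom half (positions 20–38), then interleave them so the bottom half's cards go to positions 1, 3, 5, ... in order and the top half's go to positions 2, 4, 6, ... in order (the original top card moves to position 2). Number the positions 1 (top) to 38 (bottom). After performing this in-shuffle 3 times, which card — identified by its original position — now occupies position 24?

3

Work backwards from position 24, undoing one in-shuffle at a time:
24 ← 12 ← 6 ← 3
So the card now at position 24 started at position 3.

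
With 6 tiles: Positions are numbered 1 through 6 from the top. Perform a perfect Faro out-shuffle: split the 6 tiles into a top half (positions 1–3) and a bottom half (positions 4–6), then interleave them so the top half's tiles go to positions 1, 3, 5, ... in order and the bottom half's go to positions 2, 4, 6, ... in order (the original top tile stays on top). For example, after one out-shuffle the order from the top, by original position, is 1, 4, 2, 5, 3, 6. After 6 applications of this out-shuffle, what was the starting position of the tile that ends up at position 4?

3

Work backwards from position 4, undoing one out-shuffle at a time:
4 ← 5 ← 3 ← 2 ← 4 ← 5 ← 3
So the tile now at position 4 started at position 3.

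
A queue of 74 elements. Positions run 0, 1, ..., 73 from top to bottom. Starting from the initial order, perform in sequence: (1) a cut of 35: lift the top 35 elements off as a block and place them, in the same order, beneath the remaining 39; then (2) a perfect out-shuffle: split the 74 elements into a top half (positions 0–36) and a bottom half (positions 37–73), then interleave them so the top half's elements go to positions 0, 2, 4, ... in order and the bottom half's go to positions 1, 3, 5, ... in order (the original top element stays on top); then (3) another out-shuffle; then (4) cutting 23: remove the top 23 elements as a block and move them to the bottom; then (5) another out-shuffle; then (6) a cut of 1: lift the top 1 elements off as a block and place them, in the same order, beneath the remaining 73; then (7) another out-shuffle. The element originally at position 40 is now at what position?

63

Track the element from position 40 forward through each operation:
  after op 1 (cut 35): 40 → 5
  after op 2 (out-shuffle): 5 → 10
  after op 3 (out-shuffle): 10 → 20
  after op 4 (cut 23): 20 → 71
  after op 5 (out-shuffle): 71 → 69
  after op 6 (cut 1): 69 → 68
  after op 7 (out-shuffle): 68 → 63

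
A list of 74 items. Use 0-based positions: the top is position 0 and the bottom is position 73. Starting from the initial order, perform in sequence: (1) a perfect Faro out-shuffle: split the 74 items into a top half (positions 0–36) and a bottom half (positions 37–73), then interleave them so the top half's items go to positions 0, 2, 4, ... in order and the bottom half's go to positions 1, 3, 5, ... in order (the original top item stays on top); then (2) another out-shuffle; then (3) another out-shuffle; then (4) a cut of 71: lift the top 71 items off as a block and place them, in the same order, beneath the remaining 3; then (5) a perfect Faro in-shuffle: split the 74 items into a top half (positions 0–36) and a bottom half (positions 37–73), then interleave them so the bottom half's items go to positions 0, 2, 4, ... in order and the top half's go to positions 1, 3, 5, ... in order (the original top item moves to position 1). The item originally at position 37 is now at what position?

15

Track the item from position 37 forward through each operation:
  after op 1 (out-shuffle): 37 → 1
  after op 2 (out-shuffle): 1 → 2
  after op 3 (out-shuffle): 2 → 4
  after op 4 (cut 71): 4 → 7
  after op 5 (in-shuffle): 7 → 15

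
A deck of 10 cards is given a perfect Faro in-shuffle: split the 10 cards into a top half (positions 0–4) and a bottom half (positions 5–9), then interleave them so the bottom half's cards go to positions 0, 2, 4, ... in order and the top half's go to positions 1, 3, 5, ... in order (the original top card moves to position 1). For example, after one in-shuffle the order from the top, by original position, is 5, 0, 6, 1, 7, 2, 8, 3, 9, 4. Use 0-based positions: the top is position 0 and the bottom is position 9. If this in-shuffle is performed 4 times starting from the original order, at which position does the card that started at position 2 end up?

3

Track the card's position through each in-shuffle:
2 → 5 → 0 → 1 → 3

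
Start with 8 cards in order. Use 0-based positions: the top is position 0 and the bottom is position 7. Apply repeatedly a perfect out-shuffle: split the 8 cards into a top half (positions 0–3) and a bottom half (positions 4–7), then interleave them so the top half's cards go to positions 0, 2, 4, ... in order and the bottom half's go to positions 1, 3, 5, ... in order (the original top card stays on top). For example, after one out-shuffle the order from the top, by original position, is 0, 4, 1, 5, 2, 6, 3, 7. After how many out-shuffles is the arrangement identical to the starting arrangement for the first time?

3

The out-shuffle permutes the 8 positions with cycle lengths [1, 1, 3, 3].
Every card is home exactly when every cycle has completed a whole number of laps, i.e. after lcm(1, 3) = 3 out-shuffles.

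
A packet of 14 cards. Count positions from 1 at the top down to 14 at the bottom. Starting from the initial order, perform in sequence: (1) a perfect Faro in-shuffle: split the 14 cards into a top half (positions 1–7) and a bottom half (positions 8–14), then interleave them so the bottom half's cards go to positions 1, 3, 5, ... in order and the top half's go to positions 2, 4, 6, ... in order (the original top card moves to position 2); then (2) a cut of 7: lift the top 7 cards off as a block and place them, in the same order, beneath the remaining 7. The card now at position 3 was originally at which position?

Undo the operations in reverse order, starting from position 3:
  undo op 2 (cut 7): 3 ← 10
  undo op 1 (in-shuffle, from top half): 10 ← 5
So the card at position 3 came from original position 5.

5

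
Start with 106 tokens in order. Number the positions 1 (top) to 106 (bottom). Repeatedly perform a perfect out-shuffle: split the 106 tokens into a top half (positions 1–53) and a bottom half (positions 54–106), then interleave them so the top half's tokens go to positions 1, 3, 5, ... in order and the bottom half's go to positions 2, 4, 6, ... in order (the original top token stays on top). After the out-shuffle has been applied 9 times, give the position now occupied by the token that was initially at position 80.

24

Track the token's position through each out-shuffle:
80 → 54 → 2 → 3 → 5 → 9 → 17 → 33 → 65 → 24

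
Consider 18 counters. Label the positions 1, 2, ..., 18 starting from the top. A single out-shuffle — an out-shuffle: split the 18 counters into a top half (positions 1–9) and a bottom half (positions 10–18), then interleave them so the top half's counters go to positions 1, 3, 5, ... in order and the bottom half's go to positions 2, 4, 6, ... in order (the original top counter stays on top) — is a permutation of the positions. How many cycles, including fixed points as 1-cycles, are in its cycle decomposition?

4

Trace each unvisited position around until it returns:
(1) (2 3 5 9 17 16 14 10) (4 7 13 8 15 12 6 11) (18)
4 cycles in total.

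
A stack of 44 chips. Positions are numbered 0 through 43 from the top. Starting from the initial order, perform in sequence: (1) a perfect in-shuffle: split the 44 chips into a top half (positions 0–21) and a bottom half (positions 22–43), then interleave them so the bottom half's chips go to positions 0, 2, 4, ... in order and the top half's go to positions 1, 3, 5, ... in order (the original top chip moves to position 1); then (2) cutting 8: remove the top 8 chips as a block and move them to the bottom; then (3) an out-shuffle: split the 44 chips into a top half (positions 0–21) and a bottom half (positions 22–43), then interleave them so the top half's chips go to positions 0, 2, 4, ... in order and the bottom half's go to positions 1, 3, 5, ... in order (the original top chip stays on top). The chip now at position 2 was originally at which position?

4

Undo the operations in reverse order, starting from position 2:
  undo op 3 (out-shuffle, from top half): 2 ← 1
  undo op 2 (cut 8): 1 ← 9
  undo op 1 (in-shuffle, from top half): 9 ← 4
So the chip at position 2 came from original position 4.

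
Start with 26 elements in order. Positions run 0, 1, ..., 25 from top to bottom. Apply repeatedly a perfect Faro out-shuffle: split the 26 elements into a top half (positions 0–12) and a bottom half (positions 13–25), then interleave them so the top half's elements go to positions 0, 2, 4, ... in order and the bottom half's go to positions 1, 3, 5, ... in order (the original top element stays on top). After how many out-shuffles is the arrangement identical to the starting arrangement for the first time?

The out-shuffle permutes the 26 positions with cycle lengths [1, 1, 4, 20].
Every element is home exactly when every cycle has completed a whole number of laps, i.e. after lcm(1, 4, 20) = 20 out-shuffles.

20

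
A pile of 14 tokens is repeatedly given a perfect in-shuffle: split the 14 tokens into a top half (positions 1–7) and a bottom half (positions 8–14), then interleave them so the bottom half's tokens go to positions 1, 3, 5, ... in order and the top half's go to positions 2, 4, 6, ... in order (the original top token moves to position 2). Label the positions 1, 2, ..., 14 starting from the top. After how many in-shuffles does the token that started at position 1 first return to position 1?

4

Follow position 1 under repeated in-shuffles:
1 → 2 → 4 → 8 → 1
It first returns after 4 in-shuffles.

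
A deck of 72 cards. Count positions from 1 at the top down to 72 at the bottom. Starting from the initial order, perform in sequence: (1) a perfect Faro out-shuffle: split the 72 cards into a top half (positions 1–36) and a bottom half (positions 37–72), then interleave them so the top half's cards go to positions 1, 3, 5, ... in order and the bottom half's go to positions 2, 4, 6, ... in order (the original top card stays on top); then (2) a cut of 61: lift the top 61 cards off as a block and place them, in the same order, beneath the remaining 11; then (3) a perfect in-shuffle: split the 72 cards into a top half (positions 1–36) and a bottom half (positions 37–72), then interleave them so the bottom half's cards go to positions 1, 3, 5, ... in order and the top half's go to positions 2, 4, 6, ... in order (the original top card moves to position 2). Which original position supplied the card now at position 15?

Undo the operations in reverse order, starting from position 15:
  undo op 3 (in-shuffle, from bottom half): 15 ← 44
  undo op 2 (cut 61): 44 ← 33
  undo op 1 (out-shuffle, from top half): 33 ← 17
So the card at position 15 came from original position 17.

17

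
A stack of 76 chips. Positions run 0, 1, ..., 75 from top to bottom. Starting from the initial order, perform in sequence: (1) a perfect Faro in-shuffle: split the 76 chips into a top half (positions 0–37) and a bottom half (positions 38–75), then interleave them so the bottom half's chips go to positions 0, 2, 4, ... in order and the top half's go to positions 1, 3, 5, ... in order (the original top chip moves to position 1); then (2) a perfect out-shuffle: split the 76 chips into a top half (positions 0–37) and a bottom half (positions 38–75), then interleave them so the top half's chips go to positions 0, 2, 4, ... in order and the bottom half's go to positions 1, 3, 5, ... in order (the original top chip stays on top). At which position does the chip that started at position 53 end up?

60

Track the chip from position 53 forward through each operation:
  after op 1 (in-shuffle): 53 → 30
  after op 2 (out-shuffle): 30 → 60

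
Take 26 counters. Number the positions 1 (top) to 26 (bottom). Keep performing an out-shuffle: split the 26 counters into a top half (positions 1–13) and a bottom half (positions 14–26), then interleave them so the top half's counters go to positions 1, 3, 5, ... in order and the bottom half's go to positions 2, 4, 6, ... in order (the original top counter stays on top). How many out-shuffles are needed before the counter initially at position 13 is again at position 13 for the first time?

20

Follow position 13 under repeated out-shuffles:
13 → 25 → 24 → 22 → 18 → 10 → 19 → 12 → 23 → 20 → 14 → 2 → 3 → 5 → 9 → 17 → 8 → 15 → 4 → 7 → 13
It first returns after 20 out-shuffles.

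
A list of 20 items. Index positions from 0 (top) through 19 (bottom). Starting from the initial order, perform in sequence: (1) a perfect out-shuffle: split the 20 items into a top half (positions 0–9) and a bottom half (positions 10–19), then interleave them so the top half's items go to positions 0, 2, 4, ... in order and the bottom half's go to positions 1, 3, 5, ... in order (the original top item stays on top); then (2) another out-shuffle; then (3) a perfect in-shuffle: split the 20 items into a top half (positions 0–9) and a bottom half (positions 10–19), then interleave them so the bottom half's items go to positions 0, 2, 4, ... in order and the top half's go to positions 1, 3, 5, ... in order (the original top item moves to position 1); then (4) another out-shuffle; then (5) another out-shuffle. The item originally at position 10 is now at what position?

Track the item from position 10 forward through each operation:
  after op 1 (out-shuffle): 10 → 1
  after op 2 (out-shuffle): 1 → 2
  after op 3 (in-shuffle): 2 → 5
  after op 4 (out-shuffle): 5 → 10
  after op 5 (out-shuffle): 10 → 1

1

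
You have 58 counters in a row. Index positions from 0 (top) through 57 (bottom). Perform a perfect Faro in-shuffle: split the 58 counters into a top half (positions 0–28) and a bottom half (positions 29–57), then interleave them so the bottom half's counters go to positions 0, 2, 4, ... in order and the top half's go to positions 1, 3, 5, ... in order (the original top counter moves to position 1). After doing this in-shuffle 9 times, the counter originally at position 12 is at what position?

47

Track the counter's position through each in-shuffle:
12 → 25 → 51 → 44 → 30 → 2 → 5 → 11 → 23 → 47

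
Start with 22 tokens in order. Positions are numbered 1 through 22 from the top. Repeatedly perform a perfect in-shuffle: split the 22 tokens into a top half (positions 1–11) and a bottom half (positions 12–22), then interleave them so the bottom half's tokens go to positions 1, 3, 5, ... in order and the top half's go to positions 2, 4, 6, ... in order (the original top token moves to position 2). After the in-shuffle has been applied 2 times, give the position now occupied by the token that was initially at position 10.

Track the token's position through each in-shuffle:
10 → 20 → 17

17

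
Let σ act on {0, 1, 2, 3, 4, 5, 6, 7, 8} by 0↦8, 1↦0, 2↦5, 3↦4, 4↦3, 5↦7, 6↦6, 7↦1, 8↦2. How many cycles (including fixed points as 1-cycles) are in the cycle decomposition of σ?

3

Cycle decomposition: (0 8 2 5 7 1) (3 4) (6).
3 cycles.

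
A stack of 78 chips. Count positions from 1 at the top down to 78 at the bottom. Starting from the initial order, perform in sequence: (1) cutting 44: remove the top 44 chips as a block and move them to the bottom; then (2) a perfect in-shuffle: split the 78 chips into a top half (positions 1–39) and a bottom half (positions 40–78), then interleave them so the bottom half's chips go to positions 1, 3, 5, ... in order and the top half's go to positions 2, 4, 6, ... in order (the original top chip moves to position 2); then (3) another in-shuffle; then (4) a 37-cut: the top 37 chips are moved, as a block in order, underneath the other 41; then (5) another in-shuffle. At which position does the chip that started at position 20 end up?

Track the chip from position 20 forward through each operation:
  after op 1 (cut 44): 20 → 54
  after op 2 (in-shuffle): 54 → 29
  after op 3 (in-shuffle): 29 → 58
  after op 4 (cut 37): 58 → 21
  after op 5 (in-shuffle): 21 → 42

42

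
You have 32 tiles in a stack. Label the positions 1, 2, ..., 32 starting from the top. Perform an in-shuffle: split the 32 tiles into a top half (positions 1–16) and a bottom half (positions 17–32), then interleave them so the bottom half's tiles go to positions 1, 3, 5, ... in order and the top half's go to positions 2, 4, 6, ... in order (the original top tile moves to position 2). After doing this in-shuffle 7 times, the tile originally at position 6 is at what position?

Track the tile's position through each in-shuffle:
6 → 12 → 24 → 15 → 30 → 27 → 21 → 9

9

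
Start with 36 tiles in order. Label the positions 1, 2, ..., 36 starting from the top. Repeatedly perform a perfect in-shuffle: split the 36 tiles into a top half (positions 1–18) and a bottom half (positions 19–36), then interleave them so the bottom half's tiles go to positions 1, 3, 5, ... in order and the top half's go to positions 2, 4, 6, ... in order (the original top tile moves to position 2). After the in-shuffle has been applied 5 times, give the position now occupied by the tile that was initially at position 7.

2

Track the tile's position through each in-shuffle:
7 → 14 → 28 → 19 → 1 → 2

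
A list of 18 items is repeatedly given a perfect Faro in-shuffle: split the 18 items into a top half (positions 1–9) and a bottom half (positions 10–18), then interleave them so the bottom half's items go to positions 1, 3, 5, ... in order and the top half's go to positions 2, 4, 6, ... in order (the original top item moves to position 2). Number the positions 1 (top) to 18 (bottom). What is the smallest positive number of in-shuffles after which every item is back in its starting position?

18

The in-shuffle permutes the 18 positions with cycle lengths [18].
Every item is home exactly when every cycle has completed a whole number of laps, i.e. after lcm(18) = 18 in-shuffles.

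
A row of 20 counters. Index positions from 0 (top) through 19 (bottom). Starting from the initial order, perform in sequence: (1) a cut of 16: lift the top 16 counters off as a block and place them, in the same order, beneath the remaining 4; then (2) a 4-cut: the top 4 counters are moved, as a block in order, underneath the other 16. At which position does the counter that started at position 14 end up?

Track the counter from position 14 forward through each operation:
  after op 1 (cut 16): 14 → 18
  after op 2 (cut 4): 18 → 14

14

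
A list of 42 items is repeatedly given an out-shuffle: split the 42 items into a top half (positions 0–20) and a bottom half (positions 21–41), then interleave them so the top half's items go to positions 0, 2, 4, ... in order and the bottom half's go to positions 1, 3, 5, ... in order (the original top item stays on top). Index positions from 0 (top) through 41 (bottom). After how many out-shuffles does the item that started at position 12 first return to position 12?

Follow position 12 under repeated out-shuffles:
12 → 24 → 7 → 14 → 28 → 15 → 30 → 19 → 38 → 35 → 29 → 17 → 34 → 27 → 13 → 26 → 11 → 22 → 3 → 6 → 12
It first returns after 20 out-shuffles.

20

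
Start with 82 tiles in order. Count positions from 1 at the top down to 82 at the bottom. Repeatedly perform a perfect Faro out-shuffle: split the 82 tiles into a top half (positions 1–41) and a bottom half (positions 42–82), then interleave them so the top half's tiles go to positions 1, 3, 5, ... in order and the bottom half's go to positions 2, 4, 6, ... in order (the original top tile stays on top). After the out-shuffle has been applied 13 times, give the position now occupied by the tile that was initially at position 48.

32

Track position through each out-shuffle: 48 → 14 → 27 → 53 → 24 → ... (continuing for 13 shuffles total) → 32.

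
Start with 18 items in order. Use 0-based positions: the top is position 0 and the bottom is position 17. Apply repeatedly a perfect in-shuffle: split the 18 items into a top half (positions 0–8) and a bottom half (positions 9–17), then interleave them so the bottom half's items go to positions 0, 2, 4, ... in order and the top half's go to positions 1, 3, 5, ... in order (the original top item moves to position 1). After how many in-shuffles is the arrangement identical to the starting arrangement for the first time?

The in-shuffle permutes the 18 positions with cycle lengths [18].
Every item is home exactly when every cycle has completed a whole number of laps, i.e. after lcm(18) = 18 in-shuffles.

18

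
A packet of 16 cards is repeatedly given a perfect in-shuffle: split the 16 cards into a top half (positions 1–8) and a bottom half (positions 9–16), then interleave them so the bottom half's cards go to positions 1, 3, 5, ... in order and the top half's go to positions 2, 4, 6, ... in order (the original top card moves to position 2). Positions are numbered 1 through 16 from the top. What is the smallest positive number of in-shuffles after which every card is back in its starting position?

8

The in-shuffle permutes the 16 positions with cycle lengths [8, 8].
Every card is home exactly when every cycle has completed a whole number of laps, i.e. after lcm(8) = 8 in-shuffles.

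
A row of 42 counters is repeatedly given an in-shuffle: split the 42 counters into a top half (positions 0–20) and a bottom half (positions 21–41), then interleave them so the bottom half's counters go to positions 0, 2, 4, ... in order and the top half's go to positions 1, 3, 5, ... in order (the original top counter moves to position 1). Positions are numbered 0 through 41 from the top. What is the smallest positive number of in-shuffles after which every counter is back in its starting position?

The in-shuffle permutes the 42 positions with cycle lengths [14, 14, 14].
Every counter is home exactly when every cycle has completed a whole number of laps, i.e. after lcm(14) = 14 in-shuffles.

14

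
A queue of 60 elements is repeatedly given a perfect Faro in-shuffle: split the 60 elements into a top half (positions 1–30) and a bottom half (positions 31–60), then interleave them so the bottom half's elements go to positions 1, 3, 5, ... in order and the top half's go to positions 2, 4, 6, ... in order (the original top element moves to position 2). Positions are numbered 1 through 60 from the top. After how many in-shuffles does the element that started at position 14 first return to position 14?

Follow position 14 under repeated in-shuffles:
14 → 28 → 56 → 51 → 41 → 21 → 42 → 23 → ... → 14 (length 60)
It first returns after 60 in-shuffles.

60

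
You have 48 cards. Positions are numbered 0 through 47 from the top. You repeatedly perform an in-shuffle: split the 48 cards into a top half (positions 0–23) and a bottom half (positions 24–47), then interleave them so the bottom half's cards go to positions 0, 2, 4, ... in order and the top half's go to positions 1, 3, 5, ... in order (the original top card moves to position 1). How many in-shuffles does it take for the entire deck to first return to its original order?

The in-shuffle permutes the 48 positions with cycle lengths [3, 3, 21, 21].
Every card is home exactly when every cycle has completed a whole number of laps, i.e. after lcm(3, 21) = 21 in-shuffles.

21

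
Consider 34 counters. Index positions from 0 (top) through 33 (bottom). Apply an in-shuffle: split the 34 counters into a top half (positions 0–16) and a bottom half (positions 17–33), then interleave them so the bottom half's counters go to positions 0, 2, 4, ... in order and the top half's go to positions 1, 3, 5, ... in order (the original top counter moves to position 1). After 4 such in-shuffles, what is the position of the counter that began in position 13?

Track the counter's position through each in-shuffle:
13 → 27 → 20 → 6 → 13

13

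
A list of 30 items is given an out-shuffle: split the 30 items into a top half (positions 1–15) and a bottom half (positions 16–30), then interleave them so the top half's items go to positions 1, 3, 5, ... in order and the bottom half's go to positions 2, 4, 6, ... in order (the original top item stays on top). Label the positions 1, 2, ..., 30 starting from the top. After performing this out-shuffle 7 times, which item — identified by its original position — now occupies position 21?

22

Work backwards from position 21, undoing one out-shuffle at a time:
21 ← 11 ← 6 ← 18 ← 24 ← 27 ← 14 ← 22
So the item now at position 21 started at position 22.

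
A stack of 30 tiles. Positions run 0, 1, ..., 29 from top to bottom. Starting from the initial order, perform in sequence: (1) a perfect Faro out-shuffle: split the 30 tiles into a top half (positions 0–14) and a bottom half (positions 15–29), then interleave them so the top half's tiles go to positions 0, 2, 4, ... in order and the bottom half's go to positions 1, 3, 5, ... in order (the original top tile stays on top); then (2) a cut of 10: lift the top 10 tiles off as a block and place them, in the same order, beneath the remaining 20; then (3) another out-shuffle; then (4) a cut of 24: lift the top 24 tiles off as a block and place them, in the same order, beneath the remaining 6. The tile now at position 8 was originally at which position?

Undo the operations in reverse order, starting from position 8:
  undo op 4 (cut 24): 8 ← 2
  undo op 3 (out-shuffle, from top half): 2 ← 1
  undo op 2 (cut 10): 1 ← 11
  undo op 1 (out-shuffle, from bottom half): 11 ← 20
So the tile at position 8 came from original position 20.

20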